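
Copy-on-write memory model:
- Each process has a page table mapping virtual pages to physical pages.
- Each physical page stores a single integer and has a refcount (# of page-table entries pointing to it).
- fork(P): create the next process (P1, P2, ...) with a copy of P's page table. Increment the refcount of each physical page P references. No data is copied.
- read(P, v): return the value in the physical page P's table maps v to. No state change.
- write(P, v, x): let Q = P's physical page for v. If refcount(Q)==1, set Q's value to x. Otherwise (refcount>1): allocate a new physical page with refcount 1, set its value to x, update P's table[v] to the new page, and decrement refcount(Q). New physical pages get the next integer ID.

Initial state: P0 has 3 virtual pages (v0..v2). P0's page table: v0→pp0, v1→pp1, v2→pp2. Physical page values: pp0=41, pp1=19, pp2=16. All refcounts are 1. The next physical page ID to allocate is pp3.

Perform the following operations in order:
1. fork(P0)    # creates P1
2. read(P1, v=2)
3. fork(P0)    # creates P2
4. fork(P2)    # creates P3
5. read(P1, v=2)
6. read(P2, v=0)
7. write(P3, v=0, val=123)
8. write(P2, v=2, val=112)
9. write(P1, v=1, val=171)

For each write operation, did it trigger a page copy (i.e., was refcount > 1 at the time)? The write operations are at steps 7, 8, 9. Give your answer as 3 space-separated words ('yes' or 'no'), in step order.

Op 1: fork(P0) -> P1. 3 ppages; refcounts: pp0:2 pp1:2 pp2:2
Op 2: read(P1, v2) -> 16. No state change.
Op 3: fork(P0) -> P2. 3 ppages; refcounts: pp0:3 pp1:3 pp2:3
Op 4: fork(P2) -> P3. 3 ppages; refcounts: pp0:4 pp1:4 pp2:4
Op 5: read(P1, v2) -> 16. No state change.
Op 6: read(P2, v0) -> 41. No state change.
Op 7: write(P3, v0, 123). refcount(pp0)=4>1 -> COPY to pp3. 4 ppages; refcounts: pp0:3 pp1:4 pp2:4 pp3:1
Op 8: write(P2, v2, 112). refcount(pp2)=4>1 -> COPY to pp4. 5 ppages; refcounts: pp0:3 pp1:4 pp2:3 pp3:1 pp4:1
Op 9: write(P1, v1, 171). refcount(pp1)=4>1 -> COPY to pp5. 6 ppages; refcounts: pp0:3 pp1:3 pp2:3 pp3:1 pp4:1 pp5:1

yes yes yes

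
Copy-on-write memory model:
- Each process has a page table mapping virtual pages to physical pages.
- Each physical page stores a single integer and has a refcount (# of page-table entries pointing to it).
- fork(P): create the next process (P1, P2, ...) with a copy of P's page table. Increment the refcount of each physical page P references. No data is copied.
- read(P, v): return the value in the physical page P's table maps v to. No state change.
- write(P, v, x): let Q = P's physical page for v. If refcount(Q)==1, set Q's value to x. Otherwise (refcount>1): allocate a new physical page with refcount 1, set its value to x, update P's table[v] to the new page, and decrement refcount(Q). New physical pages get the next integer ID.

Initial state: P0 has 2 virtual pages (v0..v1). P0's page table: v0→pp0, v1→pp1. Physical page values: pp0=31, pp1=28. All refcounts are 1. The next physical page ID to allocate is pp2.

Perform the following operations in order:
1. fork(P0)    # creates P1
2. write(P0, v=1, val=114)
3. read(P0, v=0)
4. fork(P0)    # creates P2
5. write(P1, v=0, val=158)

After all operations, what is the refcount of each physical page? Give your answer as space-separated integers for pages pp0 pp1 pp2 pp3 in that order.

Op 1: fork(P0) -> P1. 2 ppages; refcounts: pp0:2 pp1:2
Op 2: write(P0, v1, 114). refcount(pp1)=2>1 -> COPY to pp2. 3 ppages; refcounts: pp0:2 pp1:1 pp2:1
Op 3: read(P0, v0) -> 31. No state change.
Op 4: fork(P0) -> P2. 3 ppages; refcounts: pp0:3 pp1:1 pp2:2
Op 5: write(P1, v0, 158). refcount(pp0)=3>1 -> COPY to pp3. 4 ppages; refcounts: pp0:2 pp1:1 pp2:2 pp3:1

Answer: 2 1 2 1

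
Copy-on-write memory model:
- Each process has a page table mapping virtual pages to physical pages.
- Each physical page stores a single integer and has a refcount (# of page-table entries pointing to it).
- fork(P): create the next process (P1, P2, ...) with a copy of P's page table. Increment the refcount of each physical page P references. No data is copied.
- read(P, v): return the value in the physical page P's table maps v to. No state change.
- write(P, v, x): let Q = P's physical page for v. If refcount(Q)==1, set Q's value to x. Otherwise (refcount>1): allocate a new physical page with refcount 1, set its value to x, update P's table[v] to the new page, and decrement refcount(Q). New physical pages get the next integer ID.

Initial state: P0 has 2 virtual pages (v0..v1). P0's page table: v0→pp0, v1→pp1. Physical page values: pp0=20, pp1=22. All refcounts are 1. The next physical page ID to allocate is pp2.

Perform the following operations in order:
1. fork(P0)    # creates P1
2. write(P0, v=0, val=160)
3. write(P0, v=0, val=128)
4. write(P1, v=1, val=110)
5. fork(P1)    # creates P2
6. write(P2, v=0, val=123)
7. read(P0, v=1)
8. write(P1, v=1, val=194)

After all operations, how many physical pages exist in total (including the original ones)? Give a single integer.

Op 1: fork(P0) -> P1. 2 ppages; refcounts: pp0:2 pp1:2
Op 2: write(P0, v0, 160). refcount(pp0)=2>1 -> COPY to pp2. 3 ppages; refcounts: pp0:1 pp1:2 pp2:1
Op 3: write(P0, v0, 128). refcount(pp2)=1 -> write in place. 3 ppages; refcounts: pp0:1 pp1:2 pp2:1
Op 4: write(P1, v1, 110). refcount(pp1)=2>1 -> COPY to pp3. 4 ppages; refcounts: pp0:1 pp1:1 pp2:1 pp3:1
Op 5: fork(P1) -> P2. 4 ppages; refcounts: pp0:2 pp1:1 pp2:1 pp3:2
Op 6: write(P2, v0, 123). refcount(pp0)=2>1 -> COPY to pp4. 5 ppages; refcounts: pp0:1 pp1:1 pp2:1 pp3:2 pp4:1
Op 7: read(P0, v1) -> 22. No state change.
Op 8: write(P1, v1, 194). refcount(pp3)=2>1 -> COPY to pp5. 6 ppages; refcounts: pp0:1 pp1:1 pp2:1 pp3:1 pp4:1 pp5:1

Answer: 6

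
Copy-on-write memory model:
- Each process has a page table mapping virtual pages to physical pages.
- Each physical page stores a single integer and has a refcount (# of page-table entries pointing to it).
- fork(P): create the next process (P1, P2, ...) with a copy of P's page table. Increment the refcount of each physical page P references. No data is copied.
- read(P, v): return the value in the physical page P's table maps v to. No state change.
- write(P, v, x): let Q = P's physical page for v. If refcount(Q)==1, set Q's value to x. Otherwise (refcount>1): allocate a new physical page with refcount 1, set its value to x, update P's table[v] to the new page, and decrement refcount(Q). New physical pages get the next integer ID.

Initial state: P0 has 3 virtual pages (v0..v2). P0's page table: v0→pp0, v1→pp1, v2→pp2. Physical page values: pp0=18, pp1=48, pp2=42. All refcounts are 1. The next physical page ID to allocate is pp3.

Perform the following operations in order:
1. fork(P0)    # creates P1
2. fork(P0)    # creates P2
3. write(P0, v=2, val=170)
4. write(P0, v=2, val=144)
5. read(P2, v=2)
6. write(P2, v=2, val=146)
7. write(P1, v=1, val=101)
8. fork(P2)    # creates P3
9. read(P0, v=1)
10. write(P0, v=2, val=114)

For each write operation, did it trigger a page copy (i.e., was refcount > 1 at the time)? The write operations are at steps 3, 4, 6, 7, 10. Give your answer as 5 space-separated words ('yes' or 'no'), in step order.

Op 1: fork(P0) -> P1. 3 ppages; refcounts: pp0:2 pp1:2 pp2:2
Op 2: fork(P0) -> P2. 3 ppages; refcounts: pp0:3 pp1:3 pp2:3
Op 3: write(P0, v2, 170). refcount(pp2)=3>1 -> COPY to pp3. 4 ppages; refcounts: pp0:3 pp1:3 pp2:2 pp3:1
Op 4: write(P0, v2, 144). refcount(pp3)=1 -> write in place. 4 ppages; refcounts: pp0:3 pp1:3 pp2:2 pp3:1
Op 5: read(P2, v2) -> 42. No state change.
Op 6: write(P2, v2, 146). refcount(pp2)=2>1 -> COPY to pp4. 5 ppages; refcounts: pp0:3 pp1:3 pp2:1 pp3:1 pp4:1
Op 7: write(P1, v1, 101). refcount(pp1)=3>1 -> COPY to pp5. 6 ppages; refcounts: pp0:3 pp1:2 pp2:1 pp3:1 pp4:1 pp5:1
Op 8: fork(P2) -> P3. 6 ppages; refcounts: pp0:4 pp1:3 pp2:1 pp3:1 pp4:2 pp5:1
Op 9: read(P0, v1) -> 48. No state change.
Op 10: write(P0, v2, 114). refcount(pp3)=1 -> write in place. 6 ppages; refcounts: pp0:4 pp1:3 pp2:1 pp3:1 pp4:2 pp5:1

yes no yes yes no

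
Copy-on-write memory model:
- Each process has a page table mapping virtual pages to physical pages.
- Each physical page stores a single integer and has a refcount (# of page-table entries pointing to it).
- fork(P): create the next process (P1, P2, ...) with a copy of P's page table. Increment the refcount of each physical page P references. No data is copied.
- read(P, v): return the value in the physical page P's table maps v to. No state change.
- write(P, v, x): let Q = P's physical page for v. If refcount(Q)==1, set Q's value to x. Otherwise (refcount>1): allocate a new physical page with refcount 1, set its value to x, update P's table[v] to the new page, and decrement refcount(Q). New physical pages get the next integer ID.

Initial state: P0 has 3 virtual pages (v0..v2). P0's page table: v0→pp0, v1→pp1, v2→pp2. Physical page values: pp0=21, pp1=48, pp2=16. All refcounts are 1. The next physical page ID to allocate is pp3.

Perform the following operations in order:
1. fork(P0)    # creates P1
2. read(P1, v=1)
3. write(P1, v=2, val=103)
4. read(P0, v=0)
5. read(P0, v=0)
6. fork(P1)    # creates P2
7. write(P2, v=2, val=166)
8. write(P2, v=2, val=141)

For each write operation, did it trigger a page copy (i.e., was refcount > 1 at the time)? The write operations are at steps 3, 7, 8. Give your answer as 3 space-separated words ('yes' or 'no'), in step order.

Op 1: fork(P0) -> P1. 3 ppages; refcounts: pp0:2 pp1:2 pp2:2
Op 2: read(P1, v1) -> 48. No state change.
Op 3: write(P1, v2, 103). refcount(pp2)=2>1 -> COPY to pp3. 4 ppages; refcounts: pp0:2 pp1:2 pp2:1 pp3:1
Op 4: read(P0, v0) -> 21. No state change.
Op 5: read(P0, v0) -> 21. No state change.
Op 6: fork(P1) -> P2. 4 ppages; refcounts: pp0:3 pp1:3 pp2:1 pp3:2
Op 7: write(P2, v2, 166). refcount(pp3)=2>1 -> COPY to pp4. 5 ppages; refcounts: pp0:3 pp1:3 pp2:1 pp3:1 pp4:1
Op 8: write(P2, v2, 141). refcount(pp4)=1 -> write in place. 5 ppages; refcounts: pp0:3 pp1:3 pp2:1 pp3:1 pp4:1

yes yes no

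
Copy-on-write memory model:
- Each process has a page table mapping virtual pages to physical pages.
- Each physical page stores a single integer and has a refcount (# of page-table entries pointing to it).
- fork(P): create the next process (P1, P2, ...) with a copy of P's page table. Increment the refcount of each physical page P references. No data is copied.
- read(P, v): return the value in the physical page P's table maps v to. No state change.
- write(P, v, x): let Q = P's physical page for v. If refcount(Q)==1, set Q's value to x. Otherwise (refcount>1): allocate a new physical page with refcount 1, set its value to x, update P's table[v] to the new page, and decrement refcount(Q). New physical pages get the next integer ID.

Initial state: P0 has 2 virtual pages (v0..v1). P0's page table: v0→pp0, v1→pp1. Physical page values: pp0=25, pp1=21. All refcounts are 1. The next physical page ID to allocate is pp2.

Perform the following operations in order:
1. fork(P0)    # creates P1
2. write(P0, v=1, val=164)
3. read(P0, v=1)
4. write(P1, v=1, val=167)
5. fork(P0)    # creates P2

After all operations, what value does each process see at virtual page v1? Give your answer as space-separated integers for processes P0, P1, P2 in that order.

Op 1: fork(P0) -> P1. 2 ppages; refcounts: pp0:2 pp1:2
Op 2: write(P0, v1, 164). refcount(pp1)=2>1 -> COPY to pp2. 3 ppages; refcounts: pp0:2 pp1:1 pp2:1
Op 3: read(P0, v1) -> 164. No state change.
Op 4: write(P1, v1, 167). refcount(pp1)=1 -> write in place. 3 ppages; refcounts: pp0:2 pp1:1 pp2:1
Op 5: fork(P0) -> P2. 3 ppages; refcounts: pp0:3 pp1:1 pp2:2
P0: v1 -> pp2 = 164
P1: v1 -> pp1 = 167
P2: v1 -> pp2 = 164

Answer: 164 167 164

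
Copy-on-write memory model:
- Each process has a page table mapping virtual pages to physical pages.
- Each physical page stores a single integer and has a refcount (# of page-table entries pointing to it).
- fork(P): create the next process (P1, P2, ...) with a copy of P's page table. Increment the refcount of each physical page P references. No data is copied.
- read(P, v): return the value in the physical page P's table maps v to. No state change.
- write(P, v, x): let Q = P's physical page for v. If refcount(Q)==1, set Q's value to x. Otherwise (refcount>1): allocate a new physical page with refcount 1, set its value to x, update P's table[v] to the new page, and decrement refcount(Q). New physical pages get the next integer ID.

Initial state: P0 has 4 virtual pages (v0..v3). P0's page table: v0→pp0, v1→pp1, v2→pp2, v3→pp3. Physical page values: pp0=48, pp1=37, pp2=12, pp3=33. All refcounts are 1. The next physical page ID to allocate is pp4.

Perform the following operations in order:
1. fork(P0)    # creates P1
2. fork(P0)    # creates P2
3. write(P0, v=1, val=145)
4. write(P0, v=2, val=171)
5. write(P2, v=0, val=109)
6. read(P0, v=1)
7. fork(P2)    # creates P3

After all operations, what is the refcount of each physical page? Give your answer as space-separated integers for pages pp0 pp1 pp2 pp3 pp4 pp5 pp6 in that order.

Answer: 2 3 3 4 1 1 2

Derivation:
Op 1: fork(P0) -> P1. 4 ppages; refcounts: pp0:2 pp1:2 pp2:2 pp3:2
Op 2: fork(P0) -> P2. 4 ppages; refcounts: pp0:3 pp1:3 pp2:3 pp3:3
Op 3: write(P0, v1, 145). refcount(pp1)=3>1 -> COPY to pp4. 5 ppages; refcounts: pp0:3 pp1:2 pp2:3 pp3:3 pp4:1
Op 4: write(P0, v2, 171). refcount(pp2)=3>1 -> COPY to pp5. 6 ppages; refcounts: pp0:3 pp1:2 pp2:2 pp3:3 pp4:1 pp5:1
Op 5: write(P2, v0, 109). refcount(pp0)=3>1 -> COPY to pp6. 7 ppages; refcounts: pp0:2 pp1:2 pp2:2 pp3:3 pp4:1 pp5:1 pp6:1
Op 6: read(P0, v1) -> 145. No state change.
Op 7: fork(P2) -> P3. 7 ppages; refcounts: pp0:2 pp1:3 pp2:3 pp3:4 pp4:1 pp5:1 pp6:2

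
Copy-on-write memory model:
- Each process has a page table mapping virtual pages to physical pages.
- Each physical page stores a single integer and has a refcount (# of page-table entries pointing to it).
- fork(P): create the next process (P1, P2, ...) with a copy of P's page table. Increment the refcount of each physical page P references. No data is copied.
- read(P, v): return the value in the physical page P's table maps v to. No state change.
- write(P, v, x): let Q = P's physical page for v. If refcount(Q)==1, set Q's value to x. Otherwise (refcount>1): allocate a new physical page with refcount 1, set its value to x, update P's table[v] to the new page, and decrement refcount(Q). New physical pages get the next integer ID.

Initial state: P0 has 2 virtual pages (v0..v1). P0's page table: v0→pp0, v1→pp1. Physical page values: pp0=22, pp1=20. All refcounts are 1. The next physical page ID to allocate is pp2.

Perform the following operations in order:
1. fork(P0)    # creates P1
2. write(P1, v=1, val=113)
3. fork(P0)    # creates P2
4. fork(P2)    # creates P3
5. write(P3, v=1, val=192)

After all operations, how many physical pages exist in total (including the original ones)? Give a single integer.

Op 1: fork(P0) -> P1. 2 ppages; refcounts: pp0:2 pp1:2
Op 2: write(P1, v1, 113). refcount(pp1)=2>1 -> COPY to pp2. 3 ppages; refcounts: pp0:2 pp1:1 pp2:1
Op 3: fork(P0) -> P2. 3 ppages; refcounts: pp0:3 pp1:2 pp2:1
Op 4: fork(P2) -> P3. 3 ppages; refcounts: pp0:4 pp1:3 pp2:1
Op 5: write(P3, v1, 192). refcount(pp1)=3>1 -> COPY to pp3. 4 ppages; refcounts: pp0:4 pp1:2 pp2:1 pp3:1

Answer: 4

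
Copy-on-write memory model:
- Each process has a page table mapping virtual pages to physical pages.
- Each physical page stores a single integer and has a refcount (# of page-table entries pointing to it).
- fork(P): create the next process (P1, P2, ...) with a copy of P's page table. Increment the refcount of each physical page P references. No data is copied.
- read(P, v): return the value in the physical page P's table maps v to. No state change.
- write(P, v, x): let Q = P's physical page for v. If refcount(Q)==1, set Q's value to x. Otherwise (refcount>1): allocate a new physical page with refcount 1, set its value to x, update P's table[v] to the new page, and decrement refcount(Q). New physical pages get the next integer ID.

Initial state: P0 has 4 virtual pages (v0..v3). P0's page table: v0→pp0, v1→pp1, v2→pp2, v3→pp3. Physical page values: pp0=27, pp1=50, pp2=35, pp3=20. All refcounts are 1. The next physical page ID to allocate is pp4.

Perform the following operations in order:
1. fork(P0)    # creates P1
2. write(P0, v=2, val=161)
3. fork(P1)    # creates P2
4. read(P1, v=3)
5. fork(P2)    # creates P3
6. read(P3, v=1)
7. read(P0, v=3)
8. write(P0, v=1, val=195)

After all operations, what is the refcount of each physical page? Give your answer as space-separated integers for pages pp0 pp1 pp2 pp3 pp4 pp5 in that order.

Op 1: fork(P0) -> P1. 4 ppages; refcounts: pp0:2 pp1:2 pp2:2 pp3:2
Op 2: write(P0, v2, 161). refcount(pp2)=2>1 -> COPY to pp4. 5 ppages; refcounts: pp0:2 pp1:2 pp2:1 pp3:2 pp4:1
Op 3: fork(P1) -> P2. 5 ppages; refcounts: pp0:3 pp1:3 pp2:2 pp3:3 pp4:1
Op 4: read(P1, v3) -> 20. No state change.
Op 5: fork(P2) -> P3. 5 ppages; refcounts: pp0:4 pp1:4 pp2:3 pp3:4 pp4:1
Op 6: read(P3, v1) -> 50. No state change.
Op 7: read(P0, v3) -> 20. No state change.
Op 8: write(P0, v1, 195). refcount(pp1)=4>1 -> COPY to pp5. 6 ppages; refcounts: pp0:4 pp1:3 pp2:3 pp3:4 pp4:1 pp5:1

Answer: 4 3 3 4 1 1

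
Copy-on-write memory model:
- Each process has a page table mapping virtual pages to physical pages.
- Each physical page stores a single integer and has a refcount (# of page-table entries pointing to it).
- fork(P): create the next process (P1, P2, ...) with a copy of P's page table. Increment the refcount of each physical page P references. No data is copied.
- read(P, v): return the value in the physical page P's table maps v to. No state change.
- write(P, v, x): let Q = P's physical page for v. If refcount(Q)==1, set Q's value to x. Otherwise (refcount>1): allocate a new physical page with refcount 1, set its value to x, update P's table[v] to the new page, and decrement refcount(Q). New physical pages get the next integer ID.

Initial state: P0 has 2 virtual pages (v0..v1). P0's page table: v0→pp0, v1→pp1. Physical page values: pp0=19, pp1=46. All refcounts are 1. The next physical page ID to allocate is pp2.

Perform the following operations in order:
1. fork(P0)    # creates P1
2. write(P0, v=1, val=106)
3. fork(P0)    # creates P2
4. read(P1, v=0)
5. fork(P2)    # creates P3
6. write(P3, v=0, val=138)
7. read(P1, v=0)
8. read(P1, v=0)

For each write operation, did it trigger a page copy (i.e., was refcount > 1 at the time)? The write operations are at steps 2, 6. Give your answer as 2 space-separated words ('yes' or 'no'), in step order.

Op 1: fork(P0) -> P1. 2 ppages; refcounts: pp0:2 pp1:2
Op 2: write(P0, v1, 106). refcount(pp1)=2>1 -> COPY to pp2. 3 ppages; refcounts: pp0:2 pp1:1 pp2:1
Op 3: fork(P0) -> P2. 3 ppages; refcounts: pp0:3 pp1:1 pp2:2
Op 4: read(P1, v0) -> 19. No state change.
Op 5: fork(P2) -> P3. 3 ppages; refcounts: pp0:4 pp1:1 pp2:3
Op 6: write(P3, v0, 138). refcount(pp0)=4>1 -> COPY to pp3. 4 ppages; refcounts: pp0:3 pp1:1 pp2:3 pp3:1
Op 7: read(P1, v0) -> 19. No state change.
Op 8: read(P1, v0) -> 19. No state change.

yes yes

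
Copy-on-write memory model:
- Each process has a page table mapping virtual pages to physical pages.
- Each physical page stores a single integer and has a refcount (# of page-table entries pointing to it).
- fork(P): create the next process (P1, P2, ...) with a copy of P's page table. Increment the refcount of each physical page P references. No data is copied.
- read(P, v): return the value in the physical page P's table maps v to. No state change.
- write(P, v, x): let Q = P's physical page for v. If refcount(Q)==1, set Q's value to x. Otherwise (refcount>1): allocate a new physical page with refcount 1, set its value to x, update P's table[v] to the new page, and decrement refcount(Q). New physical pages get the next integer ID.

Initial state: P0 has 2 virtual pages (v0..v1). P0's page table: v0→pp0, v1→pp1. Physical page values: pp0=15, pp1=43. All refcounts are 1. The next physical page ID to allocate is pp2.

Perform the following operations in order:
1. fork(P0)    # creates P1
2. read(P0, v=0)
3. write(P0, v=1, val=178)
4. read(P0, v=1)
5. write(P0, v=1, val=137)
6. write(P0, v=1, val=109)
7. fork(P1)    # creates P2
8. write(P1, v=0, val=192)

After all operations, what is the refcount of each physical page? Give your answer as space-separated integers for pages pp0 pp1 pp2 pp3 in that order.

Answer: 2 2 1 1

Derivation:
Op 1: fork(P0) -> P1. 2 ppages; refcounts: pp0:2 pp1:2
Op 2: read(P0, v0) -> 15. No state change.
Op 3: write(P0, v1, 178). refcount(pp1)=2>1 -> COPY to pp2. 3 ppages; refcounts: pp0:2 pp1:1 pp2:1
Op 4: read(P0, v1) -> 178. No state change.
Op 5: write(P0, v1, 137). refcount(pp2)=1 -> write in place. 3 ppages; refcounts: pp0:2 pp1:1 pp2:1
Op 6: write(P0, v1, 109). refcount(pp2)=1 -> write in place. 3 ppages; refcounts: pp0:2 pp1:1 pp2:1
Op 7: fork(P1) -> P2. 3 ppages; refcounts: pp0:3 pp1:2 pp2:1
Op 8: write(P1, v0, 192). refcount(pp0)=3>1 -> COPY to pp3. 4 ppages; refcounts: pp0:2 pp1:2 pp2:1 pp3:1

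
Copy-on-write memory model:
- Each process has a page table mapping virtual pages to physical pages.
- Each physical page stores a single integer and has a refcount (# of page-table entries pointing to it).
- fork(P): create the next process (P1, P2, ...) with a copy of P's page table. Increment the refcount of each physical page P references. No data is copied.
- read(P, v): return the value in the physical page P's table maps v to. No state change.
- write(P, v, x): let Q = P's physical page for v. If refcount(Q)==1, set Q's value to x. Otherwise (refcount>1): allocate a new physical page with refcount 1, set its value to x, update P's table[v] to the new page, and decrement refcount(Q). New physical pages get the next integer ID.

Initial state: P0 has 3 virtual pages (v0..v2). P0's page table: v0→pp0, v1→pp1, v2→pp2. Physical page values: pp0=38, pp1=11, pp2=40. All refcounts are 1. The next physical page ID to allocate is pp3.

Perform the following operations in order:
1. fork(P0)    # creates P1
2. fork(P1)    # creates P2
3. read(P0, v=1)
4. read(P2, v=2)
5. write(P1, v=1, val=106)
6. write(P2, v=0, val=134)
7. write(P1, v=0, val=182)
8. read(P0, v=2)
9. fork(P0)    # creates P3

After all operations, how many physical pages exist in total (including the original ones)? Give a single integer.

Answer: 6

Derivation:
Op 1: fork(P0) -> P1. 3 ppages; refcounts: pp0:2 pp1:2 pp2:2
Op 2: fork(P1) -> P2. 3 ppages; refcounts: pp0:3 pp1:3 pp2:3
Op 3: read(P0, v1) -> 11. No state change.
Op 4: read(P2, v2) -> 40. No state change.
Op 5: write(P1, v1, 106). refcount(pp1)=3>1 -> COPY to pp3. 4 ppages; refcounts: pp0:3 pp1:2 pp2:3 pp3:1
Op 6: write(P2, v0, 134). refcount(pp0)=3>1 -> COPY to pp4. 5 ppages; refcounts: pp0:2 pp1:2 pp2:3 pp3:1 pp4:1
Op 7: write(P1, v0, 182). refcount(pp0)=2>1 -> COPY to pp5. 6 ppages; refcounts: pp0:1 pp1:2 pp2:3 pp3:1 pp4:1 pp5:1
Op 8: read(P0, v2) -> 40. No state change.
Op 9: fork(P0) -> P3. 6 ppages; refcounts: pp0:2 pp1:3 pp2:4 pp3:1 pp4:1 pp5:1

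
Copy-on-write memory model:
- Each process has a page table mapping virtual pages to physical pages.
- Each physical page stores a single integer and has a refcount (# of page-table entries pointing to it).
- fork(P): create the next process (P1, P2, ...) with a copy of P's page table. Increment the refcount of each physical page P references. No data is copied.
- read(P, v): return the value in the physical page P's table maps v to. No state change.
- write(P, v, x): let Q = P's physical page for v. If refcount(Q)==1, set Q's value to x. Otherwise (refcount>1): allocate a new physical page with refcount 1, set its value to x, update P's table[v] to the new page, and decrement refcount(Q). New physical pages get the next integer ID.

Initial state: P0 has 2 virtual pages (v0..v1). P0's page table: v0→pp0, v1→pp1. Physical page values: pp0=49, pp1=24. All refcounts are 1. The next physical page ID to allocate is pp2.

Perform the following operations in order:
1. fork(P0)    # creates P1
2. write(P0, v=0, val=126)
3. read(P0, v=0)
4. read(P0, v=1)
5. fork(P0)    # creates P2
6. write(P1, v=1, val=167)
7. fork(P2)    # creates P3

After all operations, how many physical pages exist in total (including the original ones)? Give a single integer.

Op 1: fork(P0) -> P1. 2 ppages; refcounts: pp0:2 pp1:2
Op 2: write(P0, v0, 126). refcount(pp0)=2>1 -> COPY to pp2. 3 ppages; refcounts: pp0:1 pp1:2 pp2:1
Op 3: read(P0, v0) -> 126. No state change.
Op 4: read(P0, v1) -> 24. No state change.
Op 5: fork(P0) -> P2. 3 ppages; refcounts: pp0:1 pp1:3 pp2:2
Op 6: write(P1, v1, 167). refcount(pp1)=3>1 -> COPY to pp3. 4 ppages; refcounts: pp0:1 pp1:2 pp2:2 pp3:1
Op 7: fork(P2) -> P3. 4 ppages; refcounts: pp0:1 pp1:3 pp2:3 pp3:1

Answer: 4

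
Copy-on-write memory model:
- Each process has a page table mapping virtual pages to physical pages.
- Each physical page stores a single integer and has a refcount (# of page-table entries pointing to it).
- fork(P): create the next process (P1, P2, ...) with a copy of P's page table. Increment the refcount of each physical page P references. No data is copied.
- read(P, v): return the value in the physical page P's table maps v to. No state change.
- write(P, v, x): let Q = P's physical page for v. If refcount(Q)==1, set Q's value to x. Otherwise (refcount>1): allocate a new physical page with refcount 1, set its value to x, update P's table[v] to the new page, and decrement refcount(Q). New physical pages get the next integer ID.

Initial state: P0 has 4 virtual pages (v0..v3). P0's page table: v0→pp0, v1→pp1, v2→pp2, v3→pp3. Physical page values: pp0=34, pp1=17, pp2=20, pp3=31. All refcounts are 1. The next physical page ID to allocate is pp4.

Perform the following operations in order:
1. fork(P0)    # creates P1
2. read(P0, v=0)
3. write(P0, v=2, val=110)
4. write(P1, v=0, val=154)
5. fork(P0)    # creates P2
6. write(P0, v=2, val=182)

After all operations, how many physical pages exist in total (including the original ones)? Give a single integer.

Op 1: fork(P0) -> P1. 4 ppages; refcounts: pp0:2 pp1:2 pp2:2 pp3:2
Op 2: read(P0, v0) -> 34. No state change.
Op 3: write(P0, v2, 110). refcount(pp2)=2>1 -> COPY to pp4. 5 ppages; refcounts: pp0:2 pp1:2 pp2:1 pp3:2 pp4:1
Op 4: write(P1, v0, 154). refcount(pp0)=2>1 -> COPY to pp5. 6 ppages; refcounts: pp0:1 pp1:2 pp2:1 pp3:2 pp4:1 pp5:1
Op 5: fork(P0) -> P2. 6 ppages; refcounts: pp0:2 pp1:3 pp2:1 pp3:3 pp4:2 pp5:1
Op 6: write(P0, v2, 182). refcount(pp4)=2>1 -> COPY to pp6. 7 ppages; refcounts: pp0:2 pp1:3 pp2:1 pp3:3 pp4:1 pp5:1 pp6:1

Answer: 7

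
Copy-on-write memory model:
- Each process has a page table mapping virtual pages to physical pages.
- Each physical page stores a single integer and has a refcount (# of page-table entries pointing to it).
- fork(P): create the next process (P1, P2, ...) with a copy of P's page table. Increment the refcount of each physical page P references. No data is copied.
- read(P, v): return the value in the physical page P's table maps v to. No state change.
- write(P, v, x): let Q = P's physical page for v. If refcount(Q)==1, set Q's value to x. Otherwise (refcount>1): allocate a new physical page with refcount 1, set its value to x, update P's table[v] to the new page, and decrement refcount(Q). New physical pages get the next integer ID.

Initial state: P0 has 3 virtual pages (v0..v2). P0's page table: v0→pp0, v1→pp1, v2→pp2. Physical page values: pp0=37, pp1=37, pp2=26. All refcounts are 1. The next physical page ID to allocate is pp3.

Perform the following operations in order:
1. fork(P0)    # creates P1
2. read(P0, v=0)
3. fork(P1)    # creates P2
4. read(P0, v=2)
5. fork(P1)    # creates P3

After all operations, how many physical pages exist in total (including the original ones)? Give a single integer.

Answer: 3

Derivation:
Op 1: fork(P0) -> P1. 3 ppages; refcounts: pp0:2 pp1:2 pp2:2
Op 2: read(P0, v0) -> 37. No state change.
Op 3: fork(P1) -> P2. 3 ppages; refcounts: pp0:3 pp1:3 pp2:3
Op 4: read(P0, v2) -> 26. No state change.
Op 5: fork(P1) -> P3. 3 ppages; refcounts: pp0:4 pp1:4 pp2:4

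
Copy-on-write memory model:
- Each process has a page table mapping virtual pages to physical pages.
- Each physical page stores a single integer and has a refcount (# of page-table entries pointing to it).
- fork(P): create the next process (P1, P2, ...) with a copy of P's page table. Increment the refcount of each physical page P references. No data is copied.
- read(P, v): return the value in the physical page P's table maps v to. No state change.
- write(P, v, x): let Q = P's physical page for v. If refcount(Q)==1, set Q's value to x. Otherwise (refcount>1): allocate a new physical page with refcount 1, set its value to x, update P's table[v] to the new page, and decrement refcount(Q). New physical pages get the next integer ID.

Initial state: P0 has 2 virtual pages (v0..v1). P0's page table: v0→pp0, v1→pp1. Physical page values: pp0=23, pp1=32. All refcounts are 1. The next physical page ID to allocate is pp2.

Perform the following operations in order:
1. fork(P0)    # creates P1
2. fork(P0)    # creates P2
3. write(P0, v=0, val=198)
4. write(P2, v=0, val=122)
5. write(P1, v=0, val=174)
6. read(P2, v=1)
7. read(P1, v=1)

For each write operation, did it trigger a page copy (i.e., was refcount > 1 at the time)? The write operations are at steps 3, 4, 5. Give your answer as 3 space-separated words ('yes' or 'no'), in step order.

Op 1: fork(P0) -> P1. 2 ppages; refcounts: pp0:2 pp1:2
Op 2: fork(P0) -> P2. 2 ppages; refcounts: pp0:3 pp1:3
Op 3: write(P0, v0, 198). refcount(pp0)=3>1 -> COPY to pp2. 3 ppages; refcounts: pp0:2 pp1:3 pp2:1
Op 4: write(P2, v0, 122). refcount(pp0)=2>1 -> COPY to pp3. 4 ppages; refcounts: pp0:1 pp1:3 pp2:1 pp3:1
Op 5: write(P1, v0, 174). refcount(pp0)=1 -> write in place. 4 ppages; refcounts: pp0:1 pp1:3 pp2:1 pp3:1
Op 6: read(P2, v1) -> 32. No state change.
Op 7: read(P1, v1) -> 32. No state change.

yes yes no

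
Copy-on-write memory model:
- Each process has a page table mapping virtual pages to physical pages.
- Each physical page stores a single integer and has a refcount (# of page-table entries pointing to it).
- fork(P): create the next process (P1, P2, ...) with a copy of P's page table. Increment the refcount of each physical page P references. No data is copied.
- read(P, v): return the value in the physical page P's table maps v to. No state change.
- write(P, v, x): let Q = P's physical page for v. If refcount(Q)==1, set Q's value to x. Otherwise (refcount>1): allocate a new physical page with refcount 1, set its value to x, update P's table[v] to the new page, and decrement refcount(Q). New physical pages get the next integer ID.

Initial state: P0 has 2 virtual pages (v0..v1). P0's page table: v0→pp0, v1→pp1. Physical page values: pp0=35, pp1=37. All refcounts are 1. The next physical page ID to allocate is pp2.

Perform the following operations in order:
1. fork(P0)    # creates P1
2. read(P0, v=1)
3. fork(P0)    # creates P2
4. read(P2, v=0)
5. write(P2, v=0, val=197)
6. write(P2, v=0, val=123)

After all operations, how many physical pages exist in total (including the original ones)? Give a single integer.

Op 1: fork(P0) -> P1. 2 ppages; refcounts: pp0:2 pp1:2
Op 2: read(P0, v1) -> 37. No state change.
Op 3: fork(P0) -> P2. 2 ppages; refcounts: pp0:3 pp1:3
Op 4: read(P2, v0) -> 35. No state change.
Op 5: write(P2, v0, 197). refcount(pp0)=3>1 -> COPY to pp2. 3 ppages; refcounts: pp0:2 pp1:3 pp2:1
Op 6: write(P2, v0, 123). refcount(pp2)=1 -> write in place. 3 ppages; refcounts: pp0:2 pp1:3 pp2:1

Answer: 3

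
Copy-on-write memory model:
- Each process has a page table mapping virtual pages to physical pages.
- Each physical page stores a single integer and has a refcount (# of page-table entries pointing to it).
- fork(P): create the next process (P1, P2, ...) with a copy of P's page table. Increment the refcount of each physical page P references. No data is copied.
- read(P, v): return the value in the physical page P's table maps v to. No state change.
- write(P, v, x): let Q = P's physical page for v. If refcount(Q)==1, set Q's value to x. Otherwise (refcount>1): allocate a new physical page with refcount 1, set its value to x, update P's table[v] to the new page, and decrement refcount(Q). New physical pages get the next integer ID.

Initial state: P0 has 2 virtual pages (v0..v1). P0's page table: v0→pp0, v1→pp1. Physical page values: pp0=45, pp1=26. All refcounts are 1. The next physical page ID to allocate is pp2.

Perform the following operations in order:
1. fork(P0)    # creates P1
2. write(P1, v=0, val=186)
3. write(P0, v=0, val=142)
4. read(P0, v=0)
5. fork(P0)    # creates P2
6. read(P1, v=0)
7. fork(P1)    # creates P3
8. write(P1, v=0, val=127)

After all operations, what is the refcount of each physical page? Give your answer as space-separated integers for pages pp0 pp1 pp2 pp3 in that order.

Answer: 2 4 1 1

Derivation:
Op 1: fork(P0) -> P1. 2 ppages; refcounts: pp0:2 pp1:2
Op 2: write(P1, v0, 186). refcount(pp0)=2>1 -> COPY to pp2. 3 ppages; refcounts: pp0:1 pp1:2 pp2:1
Op 3: write(P0, v0, 142). refcount(pp0)=1 -> write in place. 3 ppages; refcounts: pp0:1 pp1:2 pp2:1
Op 4: read(P0, v0) -> 142. No state change.
Op 5: fork(P0) -> P2. 3 ppages; refcounts: pp0:2 pp1:3 pp2:1
Op 6: read(P1, v0) -> 186. No state change.
Op 7: fork(P1) -> P3. 3 ppages; refcounts: pp0:2 pp1:4 pp2:2
Op 8: write(P1, v0, 127). refcount(pp2)=2>1 -> COPY to pp3. 4 ppages; refcounts: pp0:2 pp1:4 pp2:1 pp3:1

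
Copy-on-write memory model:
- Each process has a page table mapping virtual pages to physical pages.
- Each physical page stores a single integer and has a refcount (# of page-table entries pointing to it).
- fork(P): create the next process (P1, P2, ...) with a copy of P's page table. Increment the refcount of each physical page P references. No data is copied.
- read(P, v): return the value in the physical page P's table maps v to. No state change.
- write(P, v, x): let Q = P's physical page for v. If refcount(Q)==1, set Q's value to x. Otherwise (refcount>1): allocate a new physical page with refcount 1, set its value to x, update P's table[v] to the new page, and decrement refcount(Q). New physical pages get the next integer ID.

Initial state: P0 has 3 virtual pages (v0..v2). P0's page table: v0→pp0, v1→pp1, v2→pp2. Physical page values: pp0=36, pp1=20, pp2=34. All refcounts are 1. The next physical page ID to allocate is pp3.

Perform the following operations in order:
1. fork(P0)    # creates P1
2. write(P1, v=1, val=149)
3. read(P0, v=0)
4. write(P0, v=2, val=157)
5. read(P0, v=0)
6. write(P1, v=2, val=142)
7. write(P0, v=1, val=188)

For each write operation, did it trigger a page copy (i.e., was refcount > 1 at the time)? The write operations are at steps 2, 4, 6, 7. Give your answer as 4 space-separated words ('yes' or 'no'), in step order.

Op 1: fork(P0) -> P1. 3 ppages; refcounts: pp0:2 pp1:2 pp2:2
Op 2: write(P1, v1, 149). refcount(pp1)=2>1 -> COPY to pp3. 4 ppages; refcounts: pp0:2 pp1:1 pp2:2 pp3:1
Op 3: read(P0, v0) -> 36. No state change.
Op 4: write(P0, v2, 157). refcount(pp2)=2>1 -> COPY to pp4. 5 ppages; refcounts: pp0:2 pp1:1 pp2:1 pp3:1 pp4:1
Op 5: read(P0, v0) -> 36. No state change.
Op 6: write(P1, v2, 142). refcount(pp2)=1 -> write in place. 5 ppages; refcounts: pp0:2 pp1:1 pp2:1 pp3:1 pp4:1
Op 7: write(P0, v1, 188). refcount(pp1)=1 -> write in place. 5 ppages; refcounts: pp0:2 pp1:1 pp2:1 pp3:1 pp4:1

yes yes no no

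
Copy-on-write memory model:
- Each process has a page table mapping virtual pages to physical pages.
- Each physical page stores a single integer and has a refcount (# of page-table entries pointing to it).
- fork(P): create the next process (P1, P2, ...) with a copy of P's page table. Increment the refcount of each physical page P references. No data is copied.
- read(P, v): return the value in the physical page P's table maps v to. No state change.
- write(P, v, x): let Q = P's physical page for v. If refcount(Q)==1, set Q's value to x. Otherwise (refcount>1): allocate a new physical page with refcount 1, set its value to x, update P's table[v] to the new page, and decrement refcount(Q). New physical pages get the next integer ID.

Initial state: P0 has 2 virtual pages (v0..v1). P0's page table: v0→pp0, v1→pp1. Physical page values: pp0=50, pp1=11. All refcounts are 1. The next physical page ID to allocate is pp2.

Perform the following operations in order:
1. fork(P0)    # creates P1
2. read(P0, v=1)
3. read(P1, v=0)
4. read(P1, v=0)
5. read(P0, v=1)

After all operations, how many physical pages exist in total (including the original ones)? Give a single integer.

Op 1: fork(P0) -> P1. 2 ppages; refcounts: pp0:2 pp1:2
Op 2: read(P0, v1) -> 11. No state change.
Op 3: read(P1, v0) -> 50. No state change.
Op 4: read(P1, v0) -> 50. No state change.
Op 5: read(P0, v1) -> 11. No state change.

Answer: 2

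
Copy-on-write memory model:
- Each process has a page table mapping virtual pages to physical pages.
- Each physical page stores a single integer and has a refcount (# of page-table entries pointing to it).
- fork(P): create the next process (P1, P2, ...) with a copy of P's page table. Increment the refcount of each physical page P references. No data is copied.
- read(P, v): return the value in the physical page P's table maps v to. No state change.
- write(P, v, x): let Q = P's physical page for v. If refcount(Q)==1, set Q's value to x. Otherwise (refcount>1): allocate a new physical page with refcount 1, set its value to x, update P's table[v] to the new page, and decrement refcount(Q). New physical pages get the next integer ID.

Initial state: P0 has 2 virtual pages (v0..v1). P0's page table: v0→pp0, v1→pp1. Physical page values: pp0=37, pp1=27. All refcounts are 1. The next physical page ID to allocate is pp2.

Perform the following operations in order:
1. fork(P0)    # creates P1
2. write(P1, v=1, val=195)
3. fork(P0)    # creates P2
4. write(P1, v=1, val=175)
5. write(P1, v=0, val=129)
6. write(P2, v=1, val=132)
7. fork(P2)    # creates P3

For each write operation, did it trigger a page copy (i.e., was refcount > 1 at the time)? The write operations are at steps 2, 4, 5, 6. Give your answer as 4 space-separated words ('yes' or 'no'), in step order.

Op 1: fork(P0) -> P1. 2 ppages; refcounts: pp0:2 pp1:2
Op 2: write(P1, v1, 195). refcount(pp1)=2>1 -> COPY to pp2. 3 ppages; refcounts: pp0:2 pp1:1 pp2:1
Op 3: fork(P0) -> P2. 3 ppages; refcounts: pp0:3 pp1:2 pp2:1
Op 4: write(P1, v1, 175). refcount(pp2)=1 -> write in place. 3 ppages; refcounts: pp0:3 pp1:2 pp2:1
Op 5: write(P1, v0, 129). refcount(pp0)=3>1 -> COPY to pp3. 4 ppages; refcounts: pp0:2 pp1:2 pp2:1 pp3:1
Op 6: write(P2, v1, 132). refcount(pp1)=2>1 -> COPY to pp4. 5 ppages; refcounts: pp0:2 pp1:1 pp2:1 pp3:1 pp4:1
Op 7: fork(P2) -> P3. 5 ppages; refcounts: pp0:3 pp1:1 pp2:1 pp3:1 pp4:2

yes no yes yes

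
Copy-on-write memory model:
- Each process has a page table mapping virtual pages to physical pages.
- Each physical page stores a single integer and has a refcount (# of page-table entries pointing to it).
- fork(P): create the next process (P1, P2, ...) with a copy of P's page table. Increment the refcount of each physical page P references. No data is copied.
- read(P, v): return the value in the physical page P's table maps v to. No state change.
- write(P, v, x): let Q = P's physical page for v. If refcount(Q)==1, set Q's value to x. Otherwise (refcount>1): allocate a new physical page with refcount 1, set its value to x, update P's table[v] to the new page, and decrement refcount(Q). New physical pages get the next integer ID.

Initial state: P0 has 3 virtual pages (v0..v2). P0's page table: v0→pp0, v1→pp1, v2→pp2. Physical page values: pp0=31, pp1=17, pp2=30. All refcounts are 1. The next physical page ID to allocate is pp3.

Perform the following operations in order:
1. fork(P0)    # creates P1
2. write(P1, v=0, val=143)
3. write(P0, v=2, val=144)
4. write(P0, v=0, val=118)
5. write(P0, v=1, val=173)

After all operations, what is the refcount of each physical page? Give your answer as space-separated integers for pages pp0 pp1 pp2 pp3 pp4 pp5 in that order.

Op 1: fork(P0) -> P1. 3 ppages; refcounts: pp0:2 pp1:2 pp2:2
Op 2: write(P1, v0, 143). refcount(pp0)=2>1 -> COPY to pp3. 4 ppages; refcounts: pp0:1 pp1:2 pp2:2 pp3:1
Op 3: write(P0, v2, 144). refcount(pp2)=2>1 -> COPY to pp4. 5 ppages; refcounts: pp0:1 pp1:2 pp2:1 pp3:1 pp4:1
Op 4: write(P0, v0, 118). refcount(pp0)=1 -> write in place. 5 ppages; refcounts: pp0:1 pp1:2 pp2:1 pp3:1 pp4:1
Op 5: write(P0, v1, 173). refcount(pp1)=2>1 -> COPY to pp5. 6 ppages; refcounts: pp0:1 pp1:1 pp2:1 pp3:1 pp4:1 pp5:1

Answer: 1 1 1 1 1 1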